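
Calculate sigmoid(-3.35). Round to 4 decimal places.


sigmoid(z) = 1 / (1 + exp(-z))
exp(-(-3.35)) = exp(3.35) = 28.5027
1 + 28.5027 = 29.5027
1 / 29.5027 = 0.0339

0.0339


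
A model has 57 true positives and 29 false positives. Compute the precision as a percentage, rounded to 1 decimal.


Precision = TP / (TP + FP) * 100
= 57 / (57 + 29)
= 57 / 86
= 0.6628
= 66.3%

66.3


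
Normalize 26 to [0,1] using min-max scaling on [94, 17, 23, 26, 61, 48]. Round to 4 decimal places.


Min = 17, Max = 94
Range = 94 - 17 = 77
Scaled = (x - min) / (max - min)
= (26 - 17) / 77
= 9 / 77
= 0.1169

0.1169


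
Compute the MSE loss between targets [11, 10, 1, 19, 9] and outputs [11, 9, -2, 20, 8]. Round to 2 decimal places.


Differences: [0, 1, 3, -1, 1]
Squared errors: [0, 1, 9, 1, 1]
Sum of squared errors = 12
MSE = 12 / 5 = 2.40

2.40


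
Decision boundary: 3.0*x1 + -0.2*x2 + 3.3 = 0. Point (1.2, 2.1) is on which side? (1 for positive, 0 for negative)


Compute 3.0 * 1.2 + -0.2 * 2.1 + 3.3
= 3.6 + -0.42 + 3.3
= 6.48
Since 6.48 >= 0, the point is on the positive side.

1


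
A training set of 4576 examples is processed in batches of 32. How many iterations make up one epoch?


Iterations per epoch = dataset_size / batch_size
= 4576 / 32
= 143

143


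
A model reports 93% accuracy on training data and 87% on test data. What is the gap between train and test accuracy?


Gap = train_accuracy - test_accuracy
= 93 - 87
= 6%
This moderate gap may indicate mild overfitting.

6


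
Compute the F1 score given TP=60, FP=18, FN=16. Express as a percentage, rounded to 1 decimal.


Precision = TP / (TP + FP) = 60 / 78 = 0.7692
Recall = TP / (TP + FN) = 60 / 76 = 0.7895
F1 = 2 * P * R / (P + R)
= 2 * 0.7692 * 0.7895 / (0.7692 + 0.7895)
= 1.2146 / 1.5587
= 0.7792
As percentage: 77.9%

77.9


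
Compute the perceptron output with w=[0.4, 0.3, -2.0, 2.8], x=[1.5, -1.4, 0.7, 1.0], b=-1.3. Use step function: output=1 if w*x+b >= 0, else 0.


z = w . x + b
= 0.4*1.5 + 0.3*-1.4 + -2.0*0.7 + 2.8*1.0 + -1.3
= 0.6 + -0.42 + -1.4 + 2.8 + -1.3
= 1.58 + -1.3
= 0.28
Since z = 0.28 >= 0, output = 1

1


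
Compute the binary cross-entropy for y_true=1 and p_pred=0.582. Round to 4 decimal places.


For y=1: Loss = -log(p)
= -log(0.582)
= -(-0.5413)
= 0.5413

0.5413


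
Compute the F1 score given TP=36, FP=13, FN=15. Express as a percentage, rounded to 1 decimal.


Precision = TP / (TP + FP) = 36 / 49 = 0.7347
Recall = TP / (TP + FN) = 36 / 51 = 0.7059
F1 = 2 * P * R / (P + R)
= 2 * 0.7347 * 0.7059 / (0.7347 + 0.7059)
= 1.0372 / 1.4406
= 0.72
As percentage: 72.0%

72.0


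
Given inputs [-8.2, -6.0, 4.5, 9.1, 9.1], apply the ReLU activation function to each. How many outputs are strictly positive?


ReLU(x) = max(0, x) for each element:
ReLU(-8.2) = 0
ReLU(-6.0) = 0
ReLU(4.5) = 4.5
ReLU(9.1) = 9.1
ReLU(9.1) = 9.1
Active neurons (>0): 3

3


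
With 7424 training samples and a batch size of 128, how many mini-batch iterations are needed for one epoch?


Iterations per epoch = dataset_size / batch_size
= 7424 / 128
= 58

58


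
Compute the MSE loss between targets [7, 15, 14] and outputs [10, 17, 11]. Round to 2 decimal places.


Differences: [-3, -2, 3]
Squared errors: [9, 4, 9]
Sum of squared errors = 22
MSE = 22 / 3 = 7.33

7.33


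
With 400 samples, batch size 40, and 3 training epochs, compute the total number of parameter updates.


Iterations per epoch = 400 / 40 = 10
Total updates = iterations_per_epoch * epochs
= 10 * 3
= 30

30


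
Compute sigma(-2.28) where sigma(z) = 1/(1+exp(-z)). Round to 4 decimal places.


sigmoid(z) = 1 / (1 + exp(-z))
exp(-(-2.28)) = exp(2.28) = 9.7767
1 + 9.7767 = 10.7767
1 / 10.7767 = 0.0928

0.0928


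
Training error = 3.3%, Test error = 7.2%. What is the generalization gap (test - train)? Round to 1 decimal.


Generalization gap = test_error - train_error
= 7.2 - 3.3
= 3.9%
A moderate gap.

3.9


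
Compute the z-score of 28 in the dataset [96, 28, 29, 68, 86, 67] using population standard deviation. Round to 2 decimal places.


Mean = (96 + 28 + 29 + 68 + 86 + 67) / 6 = 62.3333
Variance = sum((x_i - mean)^2) / n = 672.8889
Std = sqrt(672.8889) = 25.9401
Z = (x - mean) / std
= (28 - 62.3333) / 25.9401
= -34.3333 / 25.9401
= -1.32

-1.32


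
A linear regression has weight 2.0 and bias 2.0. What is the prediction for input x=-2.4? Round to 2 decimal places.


y = 2.0 * -2.4 + (2.0)
= -4.8 + (2.0)
= -2.80

-2.80


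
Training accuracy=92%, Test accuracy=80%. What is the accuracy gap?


Gap = train_accuracy - test_accuracy
= 92 - 80
= 12%
This gap suggests the model is overfitting.

12


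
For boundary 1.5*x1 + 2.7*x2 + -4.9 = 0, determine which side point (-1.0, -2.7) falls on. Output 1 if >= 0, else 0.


Compute 1.5 * -1.0 + 2.7 * -2.7 + -4.9
= -1.5 + -7.29 + -4.9
= -13.69
Since -13.69 < 0, the point is on the negative side.

0


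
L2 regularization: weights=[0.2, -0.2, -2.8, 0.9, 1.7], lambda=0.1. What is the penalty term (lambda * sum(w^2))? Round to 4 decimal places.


Squaring each weight:
0.2^2 = 0.04
(-0.2)^2 = 0.04
(-2.8)^2 = 7.84
0.9^2 = 0.81
1.7^2 = 2.89
Sum of squares = 11.62
Penalty = 0.1 * 11.62 = 1.1620

1.1620


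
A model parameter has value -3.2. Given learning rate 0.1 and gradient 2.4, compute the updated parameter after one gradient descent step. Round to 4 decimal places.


w_new = w_old - lr * gradient
= -3.2 - 0.1 * 2.4
= -3.2 - (0.24)
= -3.4400

-3.4400


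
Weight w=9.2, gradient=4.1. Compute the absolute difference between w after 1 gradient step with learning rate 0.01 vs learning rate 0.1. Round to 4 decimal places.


With lr=0.01: w_new = 9.2 - 0.01 * 4.1 = 9.159
With lr=0.1: w_new = 9.2 - 0.1 * 4.1 = 8.79
Absolute difference = |9.159 - 8.79|
= 0.3690

0.3690


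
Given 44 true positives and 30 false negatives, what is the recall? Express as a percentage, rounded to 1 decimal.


Recall = TP / (TP + FN) * 100
= 44 / (44 + 30)
= 44 / 74
= 0.5946
= 59.5%

59.5


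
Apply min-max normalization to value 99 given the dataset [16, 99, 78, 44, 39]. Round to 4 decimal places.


Min = 16, Max = 99
Range = 99 - 16 = 83
Scaled = (x - min) / (max - min)
= (99 - 16) / 83
= 83 / 83
= 1.0000

1.0000


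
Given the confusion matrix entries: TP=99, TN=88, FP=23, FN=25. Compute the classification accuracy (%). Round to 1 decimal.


Accuracy = (TP + TN) / (TP + TN + FP + FN) * 100
= (99 + 88) / (99 + 88 + 23 + 25)
= 187 / 235
= 0.7957
= 79.6%

79.6


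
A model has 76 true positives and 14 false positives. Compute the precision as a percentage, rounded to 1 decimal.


Precision = TP / (TP + FP) * 100
= 76 / (76 + 14)
= 76 / 90
= 0.8444
= 84.4%

84.4


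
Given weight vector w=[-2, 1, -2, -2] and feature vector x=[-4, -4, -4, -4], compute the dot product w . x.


Element-wise products:
-2 * -4 = 8
1 * -4 = -4
-2 * -4 = 8
-2 * -4 = 8
Sum = 8 + -4 + 8 + 8
= 20

20


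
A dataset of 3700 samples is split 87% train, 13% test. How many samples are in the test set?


Train samples = 3700 * 87% = 3219
Test samples = 3700 - 3219
= 481

481


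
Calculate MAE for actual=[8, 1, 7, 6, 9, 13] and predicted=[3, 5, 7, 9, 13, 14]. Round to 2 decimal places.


Absolute errors: [5, 4, 0, 3, 4, 1]
Sum of absolute errors = 17
MAE = 17 / 6 = 2.83

2.83


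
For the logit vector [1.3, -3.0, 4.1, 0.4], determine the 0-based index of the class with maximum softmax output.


Softmax is a monotonic transformation, so it preserves the argmax.
We need to find the index of the maximum logit.
Index 0: 1.3
Index 1: -3.0
Index 2: 4.1
Index 3: 0.4
Maximum logit = 4.1 at index 2

2


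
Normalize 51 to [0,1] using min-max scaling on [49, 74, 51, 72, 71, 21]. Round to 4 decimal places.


Min = 21, Max = 74
Range = 74 - 21 = 53
Scaled = (x - min) / (max - min)
= (51 - 21) / 53
= 30 / 53
= 0.5660

0.5660


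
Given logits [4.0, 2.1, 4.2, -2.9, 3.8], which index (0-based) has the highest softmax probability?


Softmax is a monotonic transformation, so it preserves the argmax.
We need to find the index of the maximum logit.
Index 0: 4.0
Index 1: 2.1
Index 2: 4.2
Index 3: -2.9
Index 4: 3.8
Maximum logit = 4.2 at index 2

2


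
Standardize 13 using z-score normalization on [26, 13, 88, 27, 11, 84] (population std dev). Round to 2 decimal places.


Mean = (26 + 13 + 88 + 27 + 11 + 84) / 6 = 41.5
Variance = sum((x_i - mean)^2) / n = 1026.9167
Std = sqrt(1026.9167) = 32.0455
Z = (x - mean) / std
= (13 - 41.5) / 32.0455
= -28.5 / 32.0455
= -0.89

-0.89


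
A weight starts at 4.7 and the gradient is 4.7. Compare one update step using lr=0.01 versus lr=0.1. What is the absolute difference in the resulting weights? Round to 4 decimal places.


With lr=0.01: w_new = 4.7 - 0.01 * 4.7 = 4.653
With lr=0.1: w_new = 4.7 - 0.1 * 4.7 = 4.23
Absolute difference = |4.653 - 4.23|
= 0.4230

0.4230


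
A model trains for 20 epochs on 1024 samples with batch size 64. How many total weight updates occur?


Iterations per epoch = 1024 / 64 = 16
Total updates = iterations_per_epoch * epochs
= 16 * 20
= 320

320


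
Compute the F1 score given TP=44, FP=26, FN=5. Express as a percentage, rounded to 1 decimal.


Precision = TP / (TP + FP) = 44 / 70 = 0.6286
Recall = TP / (TP + FN) = 44 / 49 = 0.898
F1 = 2 * P * R / (P + R)
= 2 * 0.6286 * 0.898 / (0.6286 + 0.898)
= 1.1289 / 1.5265
= 0.7395
As percentage: 73.9%

73.9


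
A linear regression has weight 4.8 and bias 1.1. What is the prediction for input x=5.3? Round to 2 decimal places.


y = 4.8 * 5.3 + (1.1)
= 25.44 + (1.1)
= 26.54

26.54


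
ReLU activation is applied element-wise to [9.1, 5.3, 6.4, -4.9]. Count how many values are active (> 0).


ReLU(x) = max(0, x) for each element:
ReLU(9.1) = 9.1
ReLU(5.3) = 5.3
ReLU(6.4) = 6.4
ReLU(-4.9) = 0
Active neurons (>0): 3

3


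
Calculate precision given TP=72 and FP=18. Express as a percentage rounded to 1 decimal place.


Precision = TP / (TP + FP) * 100
= 72 / (72 + 18)
= 72 / 90
= 0.8
= 80.0%

80.0


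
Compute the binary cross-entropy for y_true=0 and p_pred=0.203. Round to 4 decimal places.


For y=0: Loss = -log(1-p)
= -log(1 - 0.203)
= -log(0.797)
= -(-0.2269)
= 0.2269

0.2269


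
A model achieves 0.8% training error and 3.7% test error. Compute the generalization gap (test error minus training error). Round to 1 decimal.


Generalization gap = test_error - train_error
= 3.7 - 0.8
= 2.9%
A moderate gap.

2.9


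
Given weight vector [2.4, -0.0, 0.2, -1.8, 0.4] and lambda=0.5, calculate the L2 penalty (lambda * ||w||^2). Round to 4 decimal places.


Squaring each weight:
2.4^2 = 5.76
(-0.0)^2 = 0.0
0.2^2 = 0.04
(-1.8)^2 = 3.24
0.4^2 = 0.16
Sum of squares = 9.2
Penalty = 0.5 * 9.2 = 4.6000

4.6000


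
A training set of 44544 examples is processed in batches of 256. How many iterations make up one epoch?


Iterations per epoch = dataset_size / batch_size
= 44544 / 256
= 174

174


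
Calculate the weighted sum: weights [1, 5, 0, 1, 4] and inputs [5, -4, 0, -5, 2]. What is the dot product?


Element-wise products:
1 * 5 = 5
5 * -4 = -20
0 * 0 = 0
1 * -5 = -5
4 * 2 = 8
Sum = 5 + -20 + 0 + -5 + 8
= -12

-12


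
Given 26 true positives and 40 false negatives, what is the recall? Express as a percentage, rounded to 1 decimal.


Recall = TP / (TP + FN) * 100
= 26 / (26 + 40)
= 26 / 66
= 0.3939
= 39.4%

39.4


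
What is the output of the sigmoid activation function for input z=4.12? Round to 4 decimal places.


sigmoid(z) = 1 / (1 + exp(-z))
exp(-(4.12)) = exp(-4.12) = 0.0162
1 + 0.0162 = 1.0162
1 / 1.0162 = 0.9840

0.9840


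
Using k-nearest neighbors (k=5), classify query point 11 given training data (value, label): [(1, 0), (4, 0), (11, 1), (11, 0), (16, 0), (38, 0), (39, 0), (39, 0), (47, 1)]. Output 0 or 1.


Distances from query 11:
Point 11 (class 0): distance = 0
Point 11 (class 1): distance = 0
Point 16 (class 0): distance = 5
Point 4 (class 0): distance = 7
Point 1 (class 0): distance = 10
K=5 nearest neighbors: classes = [0, 1, 0, 0, 0]
Votes for class 1: 1 / 5
Majority vote => class 0

0


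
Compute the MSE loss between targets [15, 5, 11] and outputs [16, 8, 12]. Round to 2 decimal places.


Differences: [-1, -3, -1]
Squared errors: [1, 9, 1]
Sum of squared errors = 11
MSE = 11 / 3 = 3.67

3.67


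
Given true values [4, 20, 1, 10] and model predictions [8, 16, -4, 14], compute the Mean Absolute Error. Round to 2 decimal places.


Absolute errors: [4, 4, 5, 4]
Sum of absolute errors = 17
MAE = 17 / 4 = 4.25

4.25


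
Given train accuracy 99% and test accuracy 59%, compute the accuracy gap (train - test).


Gap = train_accuracy - test_accuracy
= 99 - 59
= 40%
This large gap strongly indicates overfitting.

40


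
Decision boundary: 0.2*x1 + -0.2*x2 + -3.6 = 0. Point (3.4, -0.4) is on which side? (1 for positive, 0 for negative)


Compute 0.2 * 3.4 + -0.2 * -0.4 + -3.6
= 0.68 + 0.08 + -3.6
= -2.84
Since -2.84 < 0, the point is on the negative side.

0


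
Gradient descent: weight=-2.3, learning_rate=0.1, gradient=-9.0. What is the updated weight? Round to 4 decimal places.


w_new = w_old - lr * gradient
= -2.3 - 0.1 * -9.0
= -2.3 - (-0.9)
= -1.4000

-1.4000


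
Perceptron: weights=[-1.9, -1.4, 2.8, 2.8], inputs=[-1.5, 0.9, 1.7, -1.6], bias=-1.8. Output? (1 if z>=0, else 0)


z = w . x + b
= -1.9*-1.5 + -1.4*0.9 + 2.8*1.7 + 2.8*-1.6 + -1.8
= 2.85 + -1.26 + 4.76 + -4.48 + -1.8
= 1.87 + -1.8
= 0.07
Since z = 0.07 >= 0, output = 1

1


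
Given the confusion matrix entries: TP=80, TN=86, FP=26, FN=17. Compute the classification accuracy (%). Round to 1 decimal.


Accuracy = (TP + TN) / (TP + TN + FP + FN) * 100
= (80 + 86) / (80 + 86 + 26 + 17)
= 166 / 209
= 0.7943
= 79.4%

79.4


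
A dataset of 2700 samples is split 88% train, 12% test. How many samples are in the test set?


Train samples = 2700 * 88% = 2376
Test samples = 2700 - 2376
= 324

324


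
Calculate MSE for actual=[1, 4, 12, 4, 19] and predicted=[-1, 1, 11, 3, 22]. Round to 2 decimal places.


Differences: [2, 3, 1, 1, -3]
Squared errors: [4, 9, 1, 1, 9]
Sum of squared errors = 24
MSE = 24 / 5 = 4.80

4.80


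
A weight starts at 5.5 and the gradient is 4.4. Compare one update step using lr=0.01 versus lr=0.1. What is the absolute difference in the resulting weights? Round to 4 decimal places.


With lr=0.01: w_new = 5.5 - 0.01 * 4.4 = 5.456
With lr=0.1: w_new = 5.5 - 0.1 * 4.4 = 5.06
Absolute difference = |5.456 - 5.06|
= 0.3960

0.3960


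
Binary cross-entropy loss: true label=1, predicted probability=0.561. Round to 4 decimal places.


For y=1: Loss = -log(p)
= -log(0.561)
= -(-0.578)
= 0.5780

0.5780


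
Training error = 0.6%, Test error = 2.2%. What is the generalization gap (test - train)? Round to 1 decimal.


Generalization gap = test_error - train_error
= 2.2 - 0.6
= 1.6%
A small gap suggests good generalization.

1.6


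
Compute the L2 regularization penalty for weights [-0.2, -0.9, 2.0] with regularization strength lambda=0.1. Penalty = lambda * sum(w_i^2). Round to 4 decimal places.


Squaring each weight:
(-0.2)^2 = 0.04
(-0.9)^2 = 0.81
2.0^2 = 4.0
Sum of squares = 4.85
Penalty = 0.1 * 4.85 = 0.4850

0.4850


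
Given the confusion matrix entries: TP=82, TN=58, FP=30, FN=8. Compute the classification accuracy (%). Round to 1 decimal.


Accuracy = (TP + TN) / (TP + TN + FP + FN) * 100
= (82 + 58) / (82 + 58 + 30 + 8)
= 140 / 178
= 0.7865
= 78.7%

78.7


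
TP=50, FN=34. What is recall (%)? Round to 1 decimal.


Recall = TP / (TP + FN) * 100
= 50 / (50 + 34)
= 50 / 84
= 0.5952
= 59.5%

59.5


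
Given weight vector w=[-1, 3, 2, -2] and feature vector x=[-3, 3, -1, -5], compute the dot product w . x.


Element-wise products:
-1 * -3 = 3
3 * 3 = 9
2 * -1 = -2
-2 * -5 = 10
Sum = 3 + 9 + -2 + 10
= 20

20


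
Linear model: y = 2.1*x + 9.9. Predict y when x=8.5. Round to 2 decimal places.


y = 2.1 * 8.5 + (9.9)
= 17.85 + (9.9)
= 27.75

27.75


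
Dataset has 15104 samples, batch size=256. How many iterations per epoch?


Iterations per epoch = dataset_size / batch_size
= 15104 / 256
= 59

59


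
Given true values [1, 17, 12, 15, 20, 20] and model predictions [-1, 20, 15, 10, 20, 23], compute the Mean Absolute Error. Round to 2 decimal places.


Absolute errors: [2, 3, 3, 5, 0, 3]
Sum of absolute errors = 16
MAE = 16 / 6 = 2.67

2.67


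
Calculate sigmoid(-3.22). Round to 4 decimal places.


sigmoid(z) = 1 / (1 + exp(-z))
exp(-(-3.22)) = exp(3.22) = 25.0281
1 + 25.0281 = 26.0281
1 / 26.0281 = 0.0384

0.0384


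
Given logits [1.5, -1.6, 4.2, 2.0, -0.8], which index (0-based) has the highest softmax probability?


Softmax is a monotonic transformation, so it preserves the argmax.
We need to find the index of the maximum logit.
Index 0: 1.5
Index 1: -1.6
Index 2: 4.2
Index 3: 2.0
Index 4: -0.8
Maximum logit = 4.2 at index 2

2


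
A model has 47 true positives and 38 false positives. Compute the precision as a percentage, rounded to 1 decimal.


Precision = TP / (TP + FP) * 100
= 47 / (47 + 38)
= 47 / 85
= 0.5529
= 55.3%

55.3


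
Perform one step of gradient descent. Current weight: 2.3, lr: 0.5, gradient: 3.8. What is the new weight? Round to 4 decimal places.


w_new = w_old - lr * gradient
= 2.3 - 0.5 * 3.8
= 2.3 - (1.9)
= 0.4000

0.4000


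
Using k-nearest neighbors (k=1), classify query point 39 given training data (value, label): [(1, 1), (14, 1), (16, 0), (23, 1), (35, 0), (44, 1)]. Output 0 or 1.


Distances from query 39:
Point 35 (class 0): distance = 4
K=1 nearest neighbors: classes = [0]
Votes for class 1: 0 / 1
Majority vote => class 0

0


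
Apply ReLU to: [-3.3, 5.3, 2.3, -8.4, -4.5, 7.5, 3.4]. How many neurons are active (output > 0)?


ReLU(x) = max(0, x) for each element:
ReLU(-3.3) = 0
ReLU(5.3) = 5.3
ReLU(2.3) = 2.3
ReLU(-8.4) = 0
ReLU(-4.5) = 0
ReLU(7.5) = 7.5
ReLU(3.4) = 3.4
Active neurons (>0): 4

4


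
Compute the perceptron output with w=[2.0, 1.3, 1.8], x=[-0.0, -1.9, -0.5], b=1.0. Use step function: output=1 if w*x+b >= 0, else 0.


z = w . x + b
= 2.0*-0.0 + 1.3*-1.9 + 1.8*-0.5 + 1.0
= -0.0 + -2.47 + -0.9 + 1.0
= -3.37 + 1.0
= -2.37
Since z = -2.37 < 0, output = 0

0


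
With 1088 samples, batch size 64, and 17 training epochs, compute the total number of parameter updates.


Iterations per epoch = 1088 / 64 = 17
Total updates = iterations_per_epoch * epochs
= 17 * 17
= 289

289


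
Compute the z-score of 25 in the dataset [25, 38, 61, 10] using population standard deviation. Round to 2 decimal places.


Mean = (25 + 38 + 61 + 10) / 4 = 33.5
Variance = sum((x_i - mean)^2) / n = 350.25
Std = sqrt(350.25) = 18.715
Z = (x - mean) / std
= (25 - 33.5) / 18.715
= -8.5 / 18.715
= -0.45

-0.45


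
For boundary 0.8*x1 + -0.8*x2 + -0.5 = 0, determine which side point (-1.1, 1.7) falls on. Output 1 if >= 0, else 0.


Compute 0.8 * -1.1 + -0.8 * 1.7 + -0.5
= -0.88 + -1.36 + -0.5
= -2.74
Since -2.74 < 0, the point is on the negative side.

0


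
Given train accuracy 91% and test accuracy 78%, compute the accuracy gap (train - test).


Gap = train_accuracy - test_accuracy
= 91 - 78
= 13%
This gap suggests the model is overfitting.

13


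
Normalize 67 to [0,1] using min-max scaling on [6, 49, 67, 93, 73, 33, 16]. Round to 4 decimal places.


Min = 6, Max = 93
Range = 93 - 6 = 87
Scaled = (x - min) / (max - min)
= (67 - 6) / 87
= 61 / 87
= 0.7011

0.7011


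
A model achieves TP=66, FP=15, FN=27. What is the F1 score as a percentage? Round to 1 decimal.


Precision = TP / (TP + FP) = 66 / 81 = 0.8148
Recall = TP / (TP + FN) = 66 / 93 = 0.7097
F1 = 2 * P * R / (P + R)
= 2 * 0.8148 * 0.7097 / (0.8148 + 0.7097)
= 1.1565 / 1.5245
= 0.7586
As percentage: 75.9%

75.9


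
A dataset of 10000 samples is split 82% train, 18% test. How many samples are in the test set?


Train samples = 10000 * 82% = 8200
Test samples = 10000 - 8200
= 1800

1800


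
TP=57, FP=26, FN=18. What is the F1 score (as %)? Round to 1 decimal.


Precision = TP / (TP + FP) = 57 / 83 = 0.6867
Recall = TP / (TP + FN) = 57 / 75 = 0.76
F1 = 2 * P * R / (P + R)
= 2 * 0.6867 * 0.76 / (0.6867 + 0.76)
= 1.0439 / 1.4467
= 0.7215
As percentage: 72.2%

72.2


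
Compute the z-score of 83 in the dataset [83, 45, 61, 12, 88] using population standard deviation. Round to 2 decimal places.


Mean = (83 + 45 + 61 + 12 + 88) / 5 = 57.8
Variance = sum((x_i - mean)^2) / n = 763.76
Std = sqrt(763.76) = 27.6362
Z = (x - mean) / std
= (83 - 57.8) / 27.6362
= 25.2 / 27.6362
= 0.91

0.91


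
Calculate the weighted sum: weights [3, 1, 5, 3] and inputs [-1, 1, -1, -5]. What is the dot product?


Element-wise products:
3 * -1 = -3
1 * 1 = 1
5 * -1 = -5
3 * -5 = -15
Sum = -3 + 1 + -5 + -15
= -22

-22


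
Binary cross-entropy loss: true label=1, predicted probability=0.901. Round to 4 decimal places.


For y=1: Loss = -log(p)
= -log(0.901)
= -(-0.1043)
= 0.1043

0.1043


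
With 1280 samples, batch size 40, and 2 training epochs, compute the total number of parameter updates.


Iterations per epoch = 1280 / 40 = 32
Total updates = iterations_per_epoch * epochs
= 32 * 2
= 64

64


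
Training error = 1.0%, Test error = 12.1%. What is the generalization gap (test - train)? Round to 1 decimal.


Generalization gap = test_error - train_error
= 12.1 - 1.0
= 11.1%
A large gap suggests overfitting.

11.1


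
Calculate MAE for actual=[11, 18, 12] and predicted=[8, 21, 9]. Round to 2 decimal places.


Absolute errors: [3, 3, 3]
Sum of absolute errors = 9
MAE = 9 / 3 = 3.00

3.00


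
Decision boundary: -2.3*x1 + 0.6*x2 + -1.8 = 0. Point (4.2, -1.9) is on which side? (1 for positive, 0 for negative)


Compute -2.3 * 4.2 + 0.6 * -1.9 + -1.8
= -9.66 + -1.14 + -1.8
= -12.6
Since -12.6 < 0, the point is on the negative side.

0


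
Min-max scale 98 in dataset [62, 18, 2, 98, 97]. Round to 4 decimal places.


Min = 2, Max = 98
Range = 98 - 2 = 96
Scaled = (x - min) / (max - min)
= (98 - 2) / 96
= 96 / 96
= 1.0000

1.0000


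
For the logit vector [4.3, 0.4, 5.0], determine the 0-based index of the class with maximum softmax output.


Softmax is a monotonic transformation, so it preserves the argmax.
We need to find the index of the maximum logit.
Index 0: 4.3
Index 1: 0.4
Index 2: 5.0
Maximum logit = 5.0 at index 2

2


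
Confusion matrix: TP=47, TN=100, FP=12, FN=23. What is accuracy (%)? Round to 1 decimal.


Accuracy = (TP + TN) / (TP + TN + FP + FN) * 100
= (47 + 100) / (47 + 100 + 12 + 23)
= 147 / 182
= 0.8077
= 80.8%

80.8


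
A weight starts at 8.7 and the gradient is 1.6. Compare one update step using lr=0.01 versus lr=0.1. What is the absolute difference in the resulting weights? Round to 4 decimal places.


With lr=0.01: w_new = 8.7 - 0.01 * 1.6 = 8.684
With lr=0.1: w_new = 8.7 - 0.1 * 1.6 = 8.54
Absolute difference = |8.684 - 8.54|
= 0.1440

0.1440


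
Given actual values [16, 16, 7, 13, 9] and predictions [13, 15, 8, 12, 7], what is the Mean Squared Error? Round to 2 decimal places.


Differences: [3, 1, -1, 1, 2]
Squared errors: [9, 1, 1, 1, 4]
Sum of squared errors = 16
MSE = 16 / 5 = 3.20

3.20


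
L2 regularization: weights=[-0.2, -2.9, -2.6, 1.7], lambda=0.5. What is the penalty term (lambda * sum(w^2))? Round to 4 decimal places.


Squaring each weight:
(-0.2)^2 = 0.04
(-2.9)^2 = 8.41
(-2.6)^2 = 6.76
1.7^2 = 2.89
Sum of squares = 18.1
Penalty = 0.5 * 18.1 = 9.0500

9.0500


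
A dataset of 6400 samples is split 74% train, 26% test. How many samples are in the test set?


Train samples = 6400 * 74% = 4736
Test samples = 6400 - 4736
= 1664

1664


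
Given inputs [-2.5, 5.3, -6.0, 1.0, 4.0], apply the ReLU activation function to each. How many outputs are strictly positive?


ReLU(x) = max(0, x) for each element:
ReLU(-2.5) = 0
ReLU(5.3) = 5.3
ReLU(-6.0) = 0
ReLU(1.0) = 1.0
ReLU(4.0) = 4.0
Active neurons (>0): 3

3


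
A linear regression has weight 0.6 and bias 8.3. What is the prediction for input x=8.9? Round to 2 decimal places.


y = 0.6 * 8.9 + (8.3)
= 5.34 + (8.3)
= 13.64

13.64


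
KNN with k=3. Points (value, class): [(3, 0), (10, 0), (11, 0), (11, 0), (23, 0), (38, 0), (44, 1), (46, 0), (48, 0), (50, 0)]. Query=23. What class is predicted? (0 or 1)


Distances from query 23:
Point 23 (class 0): distance = 0
Point 11 (class 0): distance = 12
Point 11 (class 0): distance = 12
K=3 nearest neighbors: classes = [0, 0, 0]
Votes for class 1: 0 / 3
Majority vote => class 0

0


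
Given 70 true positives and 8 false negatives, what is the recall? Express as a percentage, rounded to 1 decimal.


Recall = TP / (TP + FN) * 100
= 70 / (70 + 8)
= 70 / 78
= 0.8974
= 89.7%

89.7


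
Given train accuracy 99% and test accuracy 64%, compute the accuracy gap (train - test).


Gap = train_accuracy - test_accuracy
= 99 - 64
= 35%
This large gap strongly indicates overfitting.

35


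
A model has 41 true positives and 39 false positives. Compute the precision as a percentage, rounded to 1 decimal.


Precision = TP / (TP + FP) * 100
= 41 / (41 + 39)
= 41 / 80
= 0.5125
= 51.3%

51.3


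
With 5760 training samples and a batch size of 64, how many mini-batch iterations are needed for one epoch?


Iterations per epoch = dataset_size / batch_size
= 5760 / 64
= 90

90


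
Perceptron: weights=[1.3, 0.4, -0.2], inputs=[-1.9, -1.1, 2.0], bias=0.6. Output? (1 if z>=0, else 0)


z = w . x + b
= 1.3*-1.9 + 0.4*-1.1 + -0.2*2.0 + 0.6
= -2.47 + -0.44 + -0.4 + 0.6
= -3.31 + 0.6
= -2.71
Since z = -2.71 < 0, output = 0

0


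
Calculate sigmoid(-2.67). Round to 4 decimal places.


sigmoid(z) = 1 / (1 + exp(-z))
exp(-(-2.67)) = exp(2.67) = 14.44
1 + 14.44 = 15.44
1 / 15.44 = 0.0648

0.0648


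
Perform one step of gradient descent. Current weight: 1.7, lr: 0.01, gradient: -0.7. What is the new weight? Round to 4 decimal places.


w_new = w_old - lr * gradient
= 1.7 - 0.01 * -0.7
= 1.7 - (-0.007)
= 1.7070

1.7070


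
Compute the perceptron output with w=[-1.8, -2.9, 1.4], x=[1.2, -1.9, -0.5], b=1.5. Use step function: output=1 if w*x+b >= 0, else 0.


z = w . x + b
= -1.8*1.2 + -2.9*-1.9 + 1.4*-0.5 + 1.5
= -2.16 + 5.51 + -0.7 + 1.5
= 2.65 + 1.5
= 4.15
Since z = 4.15 >= 0, output = 1

1


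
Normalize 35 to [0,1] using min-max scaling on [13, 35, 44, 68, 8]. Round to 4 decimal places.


Min = 8, Max = 68
Range = 68 - 8 = 60
Scaled = (x - min) / (max - min)
= (35 - 8) / 60
= 27 / 60
= 0.4500

0.4500


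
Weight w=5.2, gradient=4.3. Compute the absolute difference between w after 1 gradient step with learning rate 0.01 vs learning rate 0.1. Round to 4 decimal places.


With lr=0.01: w_new = 5.2 - 0.01 * 4.3 = 5.157
With lr=0.1: w_new = 5.2 - 0.1 * 4.3 = 4.77
Absolute difference = |5.157 - 4.77|
= 0.3870

0.3870


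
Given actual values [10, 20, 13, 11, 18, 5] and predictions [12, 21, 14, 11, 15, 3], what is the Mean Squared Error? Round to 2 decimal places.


Differences: [-2, -1, -1, 0, 3, 2]
Squared errors: [4, 1, 1, 0, 9, 4]
Sum of squared errors = 19
MSE = 19 / 6 = 3.17

3.17


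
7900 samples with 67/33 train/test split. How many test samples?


Train samples = 7900 * 67% = 5293
Test samples = 7900 - 5293
= 2607

2607


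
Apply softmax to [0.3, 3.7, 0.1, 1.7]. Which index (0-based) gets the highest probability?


Softmax is a monotonic transformation, so it preserves the argmax.
We need to find the index of the maximum logit.
Index 0: 0.3
Index 1: 3.7
Index 2: 0.1
Index 3: 1.7
Maximum logit = 3.7 at index 1

1


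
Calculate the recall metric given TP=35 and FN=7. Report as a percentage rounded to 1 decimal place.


Recall = TP / (TP + FN) * 100
= 35 / (35 + 7)
= 35 / 42
= 0.8333
= 83.3%

83.3


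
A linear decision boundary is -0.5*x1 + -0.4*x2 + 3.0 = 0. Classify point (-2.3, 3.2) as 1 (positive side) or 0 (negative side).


Compute -0.5 * -2.3 + -0.4 * 3.2 + 3.0
= 1.15 + -1.28 + 3.0
= 2.87
Since 2.87 >= 0, the point is on the positive side.

1


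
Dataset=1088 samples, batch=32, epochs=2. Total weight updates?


Iterations per epoch = 1088 / 32 = 34
Total updates = iterations_per_epoch * epochs
= 34 * 2
= 68

68


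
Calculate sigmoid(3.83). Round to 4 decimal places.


sigmoid(z) = 1 / (1 + exp(-z))
exp(-(3.83)) = exp(-3.83) = 0.0217
1 + 0.0217 = 1.0217
1 / 1.0217 = 0.9788

0.9788


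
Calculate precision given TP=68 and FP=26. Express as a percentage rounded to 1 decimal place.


Precision = TP / (TP + FP) * 100
= 68 / (68 + 26)
= 68 / 94
= 0.7234
= 72.3%

72.3


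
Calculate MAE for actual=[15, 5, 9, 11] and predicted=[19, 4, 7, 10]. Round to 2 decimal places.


Absolute errors: [4, 1, 2, 1]
Sum of absolute errors = 8
MAE = 8 / 4 = 2.00

2.00


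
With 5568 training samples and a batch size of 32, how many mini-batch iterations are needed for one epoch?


Iterations per epoch = dataset_size / batch_size
= 5568 / 32
= 174

174


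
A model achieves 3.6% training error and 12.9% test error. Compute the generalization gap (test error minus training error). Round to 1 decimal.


Generalization gap = test_error - train_error
= 12.9 - 3.6
= 9.3%
A moderate gap.

9.3


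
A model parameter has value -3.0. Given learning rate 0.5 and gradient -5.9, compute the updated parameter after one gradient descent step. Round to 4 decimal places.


w_new = w_old - lr * gradient
= -3.0 - 0.5 * -5.9
= -3.0 - (-2.95)
= -0.0500

-0.0500


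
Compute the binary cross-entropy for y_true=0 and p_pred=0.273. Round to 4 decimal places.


For y=0: Loss = -log(1-p)
= -log(1 - 0.273)
= -log(0.727)
= -(-0.3188)
= 0.3188

0.3188


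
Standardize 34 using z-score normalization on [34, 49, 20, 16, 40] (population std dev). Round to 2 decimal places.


Mean = (34 + 49 + 20 + 16 + 40) / 5 = 31.8
Variance = sum((x_i - mean)^2) / n = 151.36
Std = sqrt(151.36) = 12.3028
Z = (x - mean) / std
= (34 - 31.8) / 12.3028
= 2.2 / 12.3028
= 0.18

0.18


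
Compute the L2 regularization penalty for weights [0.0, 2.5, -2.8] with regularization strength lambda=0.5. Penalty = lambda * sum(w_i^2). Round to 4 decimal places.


Squaring each weight:
0.0^2 = 0.0
2.5^2 = 6.25
(-2.8)^2 = 7.84
Sum of squares = 14.09
Penalty = 0.5 * 14.09 = 7.0450

7.0450


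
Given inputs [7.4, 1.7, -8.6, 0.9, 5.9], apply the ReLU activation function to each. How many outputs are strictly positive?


ReLU(x) = max(0, x) for each element:
ReLU(7.4) = 7.4
ReLU(1.7) = 1.7
ReLU(-8.6) = 0
ReLU(0.9) = 0.9
ReLU(5.9) = 5.9
Active neurons (>0): 4

4


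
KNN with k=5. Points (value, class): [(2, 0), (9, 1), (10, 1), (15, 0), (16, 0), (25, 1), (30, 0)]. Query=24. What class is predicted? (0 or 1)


Distances from query 24:
Point 25 (class 1): distance = 1
Point 30 (class 0): distance = 6
Point 16 (class 0): distance = 8
Point 15 (class 0): distance = 9
Point 10 (class 1): distance = 14
K=5 nearest neighbors: classes = [1, 0, 0, 0, 1]
Votes for class 1: 2 / 5
Majority vote => class 0

0


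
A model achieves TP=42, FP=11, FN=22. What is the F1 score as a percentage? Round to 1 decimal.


Precision = TP / (TP + FP) = 42 / 53 = 0.7925
Recall = TP / (TP + FN) = 42 / 64 = 0.6562
F1 = 2 * P * R / (P + R)
= 2 * 0.7925 * 0.6562 / (0.7925 + 0.6562)
= 1.0401 / 1.4487
= 0.7179
As percentage: 71.8%

71.8


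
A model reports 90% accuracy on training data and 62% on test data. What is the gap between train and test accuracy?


Gap = train_accuracy - test_accuracy
= 90 - 62
= 28%
This large gap strongly indicates overfitting.

28


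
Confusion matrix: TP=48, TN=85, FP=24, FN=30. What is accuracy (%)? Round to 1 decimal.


Accuracy = (TP + TN) / (TP + TN + FP + FN) * 100
= (48 + 85) / (48 + 85 + 24 + 30)
= 133 / 187
= 0.7112
= 71.1%

71.1


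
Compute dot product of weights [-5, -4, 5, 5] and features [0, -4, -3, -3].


Element-wise products:
-5 * 0 = 0
-4 * -4 = 16
5 * -3 = -15
5 * -3 = -15
Sum = 0 + 16 + -15 + -15
= -14

-14


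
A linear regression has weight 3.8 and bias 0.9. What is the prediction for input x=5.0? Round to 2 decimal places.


y = 3.8 * 5.0 + (0.9)
= 19.0 + (0.9)
= 19.90

19.90


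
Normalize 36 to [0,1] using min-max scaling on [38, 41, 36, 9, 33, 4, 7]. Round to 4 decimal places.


Min = 4, Max = 41
Range = 41 - 4 = 37
Scaled = (x - min) / (max - min)
= (36 - 4) / 37
= 32 / 37
= 0.8649

0.8649


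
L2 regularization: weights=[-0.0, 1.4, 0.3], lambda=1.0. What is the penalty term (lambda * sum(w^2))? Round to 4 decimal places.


Squaring each weight:
(-0.0)^2 = 0.0
1.4^2 = 1.96
0.3^2 = 0.09
Sum of squares = 2.05
Penalty = 1.0 * 2.05 = 2.0500

2.0500


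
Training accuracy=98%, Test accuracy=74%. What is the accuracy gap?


Gap = train_accuracy - test_accuracy
= 98 - 74
= 24%
This large gap strongly indicates overfitting.

24


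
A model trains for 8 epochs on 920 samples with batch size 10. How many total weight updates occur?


Iterations per epoch = 920 / 10 = 92
Total updates = iterations_per_epoch * epochs
= 92 * 8
= 736

736


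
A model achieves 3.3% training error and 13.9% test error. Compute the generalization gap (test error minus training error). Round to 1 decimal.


Generalization gap = test_error - train_error
= 13.9 - 3.3
= 10.6%
A large gap suggests overfitting.

10.6


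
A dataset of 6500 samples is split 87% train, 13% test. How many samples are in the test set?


Train samples = 6500 * 87% = 5655
Test samples = 6500 - 5655
= 845

845


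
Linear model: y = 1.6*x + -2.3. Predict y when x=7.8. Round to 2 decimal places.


y = 1.6 * 7.8 + (-2.3)
= 12.48 + (-2.3)
= 10.18

10.18


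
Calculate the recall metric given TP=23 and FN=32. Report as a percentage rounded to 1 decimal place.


Recall = TP / (TP + FN) * 100
= 23 / (23 + 32)
= 23 / 55
= 0.4182
= 41.8%

41.8


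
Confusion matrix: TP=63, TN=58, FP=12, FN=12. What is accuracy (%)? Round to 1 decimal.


Accuracy = (TP + TN) / (TP + TN + FP + FN) * 100
= (63 + 58) / (63 + 58 + 12 + 12)
= 121 / 145
= 0.8345
= 83.4%

83.4


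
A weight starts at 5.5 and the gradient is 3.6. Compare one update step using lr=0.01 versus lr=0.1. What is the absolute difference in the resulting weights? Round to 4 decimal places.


With lr=0.01: w_new = 5.5 - 0.01 * 3.6 = 5.464
With lr=0.1: w_new = 5.5 - 0.1 * 3.6 = 5.14
Absolute difference = |5.464 - 5.14|
= 0.3240

0.3240


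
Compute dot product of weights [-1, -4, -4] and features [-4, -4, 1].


Element-wise products:
-1 * -4 = 4
-4 * -4 = 16
-4 * 1 = -4
Sum = 4 + 16 + -4
= 16

16


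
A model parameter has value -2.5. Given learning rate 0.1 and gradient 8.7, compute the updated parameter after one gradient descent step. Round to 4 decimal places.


w_new = w_old - lr * gradient
= -2.5 - 0.1 * 8.7
= -2.5 - (0.87)
= -3.3700

-3.3700


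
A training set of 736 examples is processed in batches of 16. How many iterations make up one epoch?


Iterations per epoch = dataset_size / batch_size
= 736 / 16
= 46

46


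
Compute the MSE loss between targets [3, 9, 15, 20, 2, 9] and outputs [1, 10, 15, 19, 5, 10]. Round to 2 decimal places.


Differences: [2, -1, 0, 1, -3, -1]
Squared errors: [4, 1, 0, 1, 9, 1]
Sum of squared errors = 16
MSE = 16 / 6 = 2.67

2.67


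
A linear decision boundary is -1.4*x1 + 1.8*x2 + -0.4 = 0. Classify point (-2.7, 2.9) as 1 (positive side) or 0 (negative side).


Compute -1.4 * -2.7 + 1.8 * 2.9 + -0.4
= 3.78 + 5.22 + -0.4
= 8.6
Since 8.6 >= 0, the point is on the positive side.

1


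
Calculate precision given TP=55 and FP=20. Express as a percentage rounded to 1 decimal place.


Precision = TP / (TP + FP) * 100
= 55 / (55 + 20)
= 55 / 75
= 0.7333
= 73.3%

73.3


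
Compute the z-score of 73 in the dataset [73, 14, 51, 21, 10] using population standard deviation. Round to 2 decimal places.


Mean = (73 + 14 + 51 + 21 + 10) / 5 = 33.8
Variance = sum((x_i - mean)^2) / n = 590.96
Std = sqrt(590.96) = 24.3097
Z = (x - mean) / std
= (73 - 33.8) / 24.3097
= 39.2 / 24.3097
= 1.61

1.61


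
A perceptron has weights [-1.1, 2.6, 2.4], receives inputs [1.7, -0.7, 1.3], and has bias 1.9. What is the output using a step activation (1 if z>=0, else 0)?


z = w . x + b
= -1.1*1.7 + 2.6*-0.7 + 2.4*1.3 + 1.9
= -1.87 + -1.82 + 3.12 + 1.9
= -0.57 + 1.9
= 1.33
Since z = 1.33 >= 0, output = 1

1


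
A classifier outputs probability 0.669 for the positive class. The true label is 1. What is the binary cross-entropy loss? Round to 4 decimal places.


For y=1: Loss = -log(p)
= -log(0.669)
= -(-0.402)
= 0.4020

0.4020


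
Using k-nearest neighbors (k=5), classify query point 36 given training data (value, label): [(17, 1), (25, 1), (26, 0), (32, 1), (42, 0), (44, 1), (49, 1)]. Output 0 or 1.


Distances from query 36:
Point 32 (class 1): distance = 4
Point 42 (class 0): distance = 6
Point 44 (class 1): distance = 8
Point 26 (class 0): distance = 10
Point 25 (class 1): distance = 11
K=5 nearest neighbors: classes = [1, 0, 1, 0, 1]
Votes for class 1: 3 / 5
Majority vote => class 1

1


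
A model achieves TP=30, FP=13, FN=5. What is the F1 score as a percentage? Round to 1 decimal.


Precision = TP / (TP + FP) = 30 / 43 = 0.6977
Recall = TP / (TP + FN) = 30 / 35 = 0.8571
F1 = 2 * P * R / (P + R)
= 2 * 0.6977 * 0.8571 / (0.6977 + 0.8571)
= 1.196 / 1.5548
= 0.7692
As percentage: 76.9%

76.9


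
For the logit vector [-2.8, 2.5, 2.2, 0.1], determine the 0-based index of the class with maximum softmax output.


Softmax is a monotonic transformation, so it preserves the argmax.
We need to find the index of the maximum logit.
Index 0: -2.8
Index 1: 2.5
Index 2: 2.2
Index 3: 0.1
Maximum logit = 2.5 at index 1

1


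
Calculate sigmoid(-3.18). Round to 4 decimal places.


sigmoid(z) = 1 / (1 + exp(-z))
exp(-(-3.18)) = exp(3.18) = 24.0468
1 + 24.0468 = 25.0468
1 / 25.0468 = 0.0399

0.0399


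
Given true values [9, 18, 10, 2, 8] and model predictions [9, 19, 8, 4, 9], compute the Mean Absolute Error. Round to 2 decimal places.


Absolute errors: [0, 1, 2, 2, 1]
Sum of absolute errors = 6
MAE = 6 / 5 = 1.20

1.20


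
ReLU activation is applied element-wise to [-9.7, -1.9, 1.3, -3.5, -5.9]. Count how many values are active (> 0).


ReLU(x) = max(0, x) for each element:
ReLU(-9.7) = 0
ReLU(-1.9) = 0
ReLU(1.3) = 1.3
ReLU(-3.5) = 0
ReLU(-5.9) = 0
Active neurons (>0): 1

1


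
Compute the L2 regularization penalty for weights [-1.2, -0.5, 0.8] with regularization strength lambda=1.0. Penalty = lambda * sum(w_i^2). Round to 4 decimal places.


Squaring each weight:
(-1.2)^2 = 1.44
(-0.5)^2 = 0.25
0.8^2 = 0.64
Sum of squares = 2.33
Penalty = 1.0 * 2.33 = 2.3300

2.3300


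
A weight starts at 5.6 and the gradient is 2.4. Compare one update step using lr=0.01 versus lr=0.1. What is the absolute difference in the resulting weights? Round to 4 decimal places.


With lr=0.01: w_new = 5.6 - 0.01 * 2.4 = 5.576
With lr=0.1: w_new = 5.6 - 0.1 * 2.4 = 5.36
Absolute difference = |5.576 - 5.36|
= 0.2160

0.2160


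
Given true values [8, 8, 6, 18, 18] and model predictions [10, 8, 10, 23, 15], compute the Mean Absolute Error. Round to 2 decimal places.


Absolute errors: [2, 0, 4, 5, 3]
Sum of absolute errors = 14
MAE = 14 / 5 = 2.80

2.80


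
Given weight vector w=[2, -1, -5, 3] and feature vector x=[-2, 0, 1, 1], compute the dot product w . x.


Element-wise products:
2 * -2 = -4
-1 * 0 = 0
-5 * 1 = -5
3 * 1 = 3
Sum = -4 + 0 + -5 + 3
= -6

-6


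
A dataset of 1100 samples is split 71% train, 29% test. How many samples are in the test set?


Train samples = 1100 * 71% = 781
Test samples = 1100 - 781
= 319

319
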